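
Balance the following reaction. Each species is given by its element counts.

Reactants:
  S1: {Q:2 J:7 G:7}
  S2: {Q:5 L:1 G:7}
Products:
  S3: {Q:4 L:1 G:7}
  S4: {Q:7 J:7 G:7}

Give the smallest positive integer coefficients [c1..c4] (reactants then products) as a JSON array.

Q: 1·2+5·5 = 27 | 5·4+1·7 = 27
L: 1·0+5·1 = 5 | 5·1+1·0 = 5
J: 1·7+5·0 = 7 | 5·0+1·7 = 7
G: 1·7+5·7 = 42 | 5·7+1·7 = 42
gcd(1,5,5,1) = 1

Coefficients: [1, 5, 5, 1]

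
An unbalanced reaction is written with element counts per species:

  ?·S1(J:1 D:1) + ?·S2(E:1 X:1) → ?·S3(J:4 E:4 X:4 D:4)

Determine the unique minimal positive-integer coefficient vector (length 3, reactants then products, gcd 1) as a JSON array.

Coefficients: [4, 4, 1]

J: 4·1+4·0 = 4 | 1·4 = 4
E: 4·0+4·1 = 4 | 1·4 = 4
X: 4·0+4·1 = 4 | 1·4 = 4
D: 4·1+4·0 = 4 | 1·4 = 4
gcd(4,4,1) = 1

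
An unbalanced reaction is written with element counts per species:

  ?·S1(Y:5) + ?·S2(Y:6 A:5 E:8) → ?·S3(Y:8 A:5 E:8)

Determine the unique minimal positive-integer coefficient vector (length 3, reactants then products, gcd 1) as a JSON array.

Coefficients: [2, 5, 5]

Y: 2·5+5·6 = 40 | 5·8 = 40
A: 2·0+5·5 = 25 | 5·5 = 25
E: 2·0+5·8 = 40 | 5·8 = 40
gcd(2,5,5) = 1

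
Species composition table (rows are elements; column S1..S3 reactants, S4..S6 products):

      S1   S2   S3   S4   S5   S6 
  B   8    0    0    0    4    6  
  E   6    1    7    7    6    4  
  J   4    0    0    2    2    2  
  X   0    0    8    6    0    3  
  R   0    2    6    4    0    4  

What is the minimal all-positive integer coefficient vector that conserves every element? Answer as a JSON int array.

B: 5·8+3·0+3·0 = 40 | 2·0+4·4+4·6 = 40
E: 5·6+3·1+3·7 = 54 | 2·7+4·6+4·4 = 54
J: 5·4+3·0+3·0 = 20 | 2·2+4·2+4·2 = 20
X: 5·0+3·0+3·8 = 24 | 2·6+4·0+4·3 = 24
R: 5·0+3·2+3·6 = 24 | 2·4+4·0+4·4 = 24
gcd(5,3,3,2,4,4) = 1

Coefficients: [5, 3, 3, 2, 4, 4]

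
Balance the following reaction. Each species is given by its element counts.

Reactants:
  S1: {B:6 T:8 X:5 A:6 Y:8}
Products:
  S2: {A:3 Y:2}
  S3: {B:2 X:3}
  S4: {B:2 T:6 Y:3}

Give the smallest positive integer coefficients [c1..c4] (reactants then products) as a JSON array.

B: 3·6 = 18 | 6·0+5·2+4·2 = 18
T: 3·8 = 24 | 6·0+5·0+4·6 = 24
X: 3·5 = 15 | 6·0+5·3+4·0 = 15
A: 3·6 = 18 | 6·3+5·0+4·0 = 18
Y: 3·8 = 24 | 6·2+5·0+4·3 = 24
gcd(3,6,5,4) = 1

Coefficients: [3, 6, 5, 4]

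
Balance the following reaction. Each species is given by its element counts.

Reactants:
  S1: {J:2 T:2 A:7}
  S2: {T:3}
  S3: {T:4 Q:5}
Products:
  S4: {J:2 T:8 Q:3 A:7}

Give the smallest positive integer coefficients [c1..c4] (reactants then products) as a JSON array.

J: 5·2+6·0+3·0 = 10 | 5·2 = 10
T: 5·2+6·3+3·4 = 40 | 5·8 = 40
Q: 5·0+6·0+3·5 = 15 | 5·3 = 15
A: 5·7+6·0+3·0 = 35 | 5·7 = 35
gcd(5,6,3,5) = 1

Coefficients: [5, 6, 3, 5]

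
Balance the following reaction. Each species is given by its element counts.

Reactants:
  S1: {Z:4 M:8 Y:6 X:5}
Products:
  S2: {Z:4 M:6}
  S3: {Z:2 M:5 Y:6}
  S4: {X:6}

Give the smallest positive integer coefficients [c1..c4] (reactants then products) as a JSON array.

Z: 6·4 = 24 | 3·4+6·2+5·0 = 24
M: 6·8 = 48 | 3·6+6·5+5·0 = 48
Y: 6·6 = 36 | 3·0+6·6+5·0 = 36
X: 6·5 = 30 | 3·0+6·0+5·6 = 30
gcd(6,3,6,5) = 1

Coefficients: [6, 3, 6, 5]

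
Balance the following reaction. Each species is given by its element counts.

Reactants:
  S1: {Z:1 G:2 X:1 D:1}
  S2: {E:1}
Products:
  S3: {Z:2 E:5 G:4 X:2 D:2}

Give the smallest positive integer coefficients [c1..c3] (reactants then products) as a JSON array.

Coefficients: [2, 5, 1]

Z: 2·1+5·0 = 2 | 1·2 = 2
E: 2·0+5·1 = 5 | 1·5 = 5
G: 2·2+5·0 = 4 | 1·4 = 4
X: 2·1+5·0 = 2 | 1·2 = 2
D: 2·1+5·0 = 2 | 1·2 = 2
gcd(2,5,1) = 1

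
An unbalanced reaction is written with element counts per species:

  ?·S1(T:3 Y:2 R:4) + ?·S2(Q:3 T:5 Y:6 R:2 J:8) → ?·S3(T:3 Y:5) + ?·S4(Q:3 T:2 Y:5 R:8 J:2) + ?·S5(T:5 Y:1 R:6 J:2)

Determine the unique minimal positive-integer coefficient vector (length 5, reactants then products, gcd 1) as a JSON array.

Coefficients: [6, 1, 2, 1, 3]

Q: 6·0+1·3 = 3 | 2·0+1·3+3·0 = 3
T: 6·3+1·5 = 23 | 2·3+1·2+3·5 = 23
Y: 6·2+1·6 = 18 | 2·5+1·5+3·1 = 18
R: 6·4+1·2 = 26 | 2·0+1·8+3·6 = 26
J: 6·0+1·8 = 8 | 2·0+1·2+3·2 = 8
gcd(6,1,2,1,3) = 1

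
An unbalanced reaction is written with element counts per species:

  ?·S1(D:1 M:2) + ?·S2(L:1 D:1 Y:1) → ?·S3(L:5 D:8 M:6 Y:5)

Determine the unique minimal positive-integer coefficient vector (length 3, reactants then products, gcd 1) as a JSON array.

L: 3·0+5·1 = 5 | 1·5 = 5
D: 3·1+5·1 = 8 | 1·8 = 8
M: 3·2+5·0 = 6 | 1·6 = 6
Y: 3·0+5·1 = 5 | 1·5 = 5
gcd(3,5,1) = 1

Coefficients: [3, 5, 1]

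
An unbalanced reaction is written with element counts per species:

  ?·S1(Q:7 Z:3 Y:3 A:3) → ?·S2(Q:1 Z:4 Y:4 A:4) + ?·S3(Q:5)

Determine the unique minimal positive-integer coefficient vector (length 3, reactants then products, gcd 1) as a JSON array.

Q: 4·7 = 28 | 3·1+5·5 = 28
Z: 4·3 = 12 | 3·4+5·0 = 12
Y: 4·3 = 12 | 3·4+5·0 = 12
A: 4·3 = 12 | 3·4+5·0 = 12
gcd(4,3,5) = 1

Coefficients: [4, 3, 5]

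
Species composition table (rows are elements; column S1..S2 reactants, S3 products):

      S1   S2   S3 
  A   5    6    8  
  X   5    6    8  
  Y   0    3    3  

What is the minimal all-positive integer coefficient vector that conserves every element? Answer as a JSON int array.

Coefficients: [2, 5, 5]

A: 2·5+5·6 = 40 | 5·8 = 40
X: 2·5+5·6 = 40 | 5·8 = 40
Y: 2·0+5·3 = 15 | 5·3 = 15
gcd(2,5,5) = 1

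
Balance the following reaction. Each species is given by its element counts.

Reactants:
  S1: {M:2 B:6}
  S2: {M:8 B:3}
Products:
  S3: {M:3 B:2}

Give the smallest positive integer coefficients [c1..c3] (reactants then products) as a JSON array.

M: 1·2+2·8 = 18 | 6·3 = 18
B: 1·6+2·3 = 12 | 6·2 = 12
gcd(1,2,6) = 1

Coefficients: [1, 2, 6]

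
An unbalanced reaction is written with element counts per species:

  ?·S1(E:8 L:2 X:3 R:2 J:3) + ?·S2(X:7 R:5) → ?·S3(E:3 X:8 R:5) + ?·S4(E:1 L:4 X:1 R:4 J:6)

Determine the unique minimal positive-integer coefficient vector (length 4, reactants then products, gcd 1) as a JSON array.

E: 2·8+5·0 = 16 | 5·3+1·1 = 16
L: 2·2+5·0 = 4 | 5·0+1·4 = 4
X: 2·3+5·7 = 41 | 5·8+1·1 = 41
R: 2·2+5·5 = 29 | 5·5+1·4 = 29
J: 2·3+5·0 = 6 | 5·0+1·6 = 6
gcd(2,5,5,1) = 1

Coefficients: [2, 5, 5, 1]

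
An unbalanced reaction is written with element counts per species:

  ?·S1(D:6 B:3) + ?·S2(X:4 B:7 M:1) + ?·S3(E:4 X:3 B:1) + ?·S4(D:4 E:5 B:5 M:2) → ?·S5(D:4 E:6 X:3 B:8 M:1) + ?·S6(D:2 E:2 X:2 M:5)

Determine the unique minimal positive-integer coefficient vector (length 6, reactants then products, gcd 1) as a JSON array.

D: 1·6+2·0+3·0+4·4 = 22 | 5·4+1·2 = 22
E: 1·0+2·0+3·4+4·5 = 32 | 5·6+1·2 = 32
X: 1·0+2·4+3·3+4·0 = 17 | 5·3+1·2 = 17
B: 1·3+2·7+3·1+4·5 = 40 | 5·8+1·0 = 40
M: 1·0+2·1+3·0+4·2 = 10 | 5·1+1·5 = 10
gcd(1,2,3,4,5,1) = 1

Coefficients: [1, 2, 3, 4, 5, 1]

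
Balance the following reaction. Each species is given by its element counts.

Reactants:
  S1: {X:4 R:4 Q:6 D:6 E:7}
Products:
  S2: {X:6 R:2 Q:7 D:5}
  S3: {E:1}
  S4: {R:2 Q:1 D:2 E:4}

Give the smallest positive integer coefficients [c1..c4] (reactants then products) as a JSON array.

Coefficients: [3, 2, 5, 4]

X: 3·4 = 12 | 2·6+5·0+4·0 = 12
R: 3·4 = 12 | 2·2+5·0+4·2 = 12
Q: 3·6 = 18 | 2·7+5·0+4·1 = 18
D: 3·6 = 18 | 2·5+5·0+4·2 = 18
E: 3·7 = 21 | 2·0+5·1+4·4 = 21
gcd(3,2,5,4) = 1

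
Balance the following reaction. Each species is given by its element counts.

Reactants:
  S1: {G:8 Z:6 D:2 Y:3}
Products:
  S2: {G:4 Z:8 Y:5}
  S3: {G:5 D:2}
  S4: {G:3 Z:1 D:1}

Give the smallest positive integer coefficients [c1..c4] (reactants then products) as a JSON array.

G: 5·8 = 40 | 3·4+2·5+6·3 = 40
Z: 5·6 = 30 | 3·8+2·0+6·1 = 30
D: 5·2 = 10 | 3·0+2·2+6·1 = 10
Y: 5·3 = 15 | 3·5+2·0+6·0 = 15
gcd(5,3,2,6) = 1

Coefficients: [5, 3, 2, 6]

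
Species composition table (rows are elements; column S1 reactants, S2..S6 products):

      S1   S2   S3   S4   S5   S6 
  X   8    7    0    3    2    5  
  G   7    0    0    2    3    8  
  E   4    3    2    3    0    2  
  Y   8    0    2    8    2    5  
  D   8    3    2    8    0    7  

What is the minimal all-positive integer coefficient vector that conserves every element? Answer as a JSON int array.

X: 5·8 = 40 | 2·7+2·0+2·3+5·2+2·5 = 40
G: 5·7 = 35 | 2·0+2·0+2·2+5·3+2·8 = 35
E: 5·4 = 20 | 2·3+2·2+2·3+5·0+2·2 = 20
Y: 5·8 = 40 | 2·0+2·2+2·8+5·2+2·5 = 40
D: 5·8 = 40 | 2·3+2·2+2·8+5·0+2·7 = 40
gcd(5,2,2,2,5,2) = 1

Coefficients: [5, 2, 2, 2, 5, 2]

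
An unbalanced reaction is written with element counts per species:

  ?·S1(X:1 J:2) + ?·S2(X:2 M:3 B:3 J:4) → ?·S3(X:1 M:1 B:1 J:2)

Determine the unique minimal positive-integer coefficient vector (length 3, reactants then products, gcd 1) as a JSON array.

Coefficients: [1, 1, 3]

X: 1·1+1·2 = 3 | 3·1 = 3
M: 1·0+1·3 = 3 | 3·1 = 3
B: 1·0+1·3 = 3 | 3·1 = 3
J: 1·2+1·4 = 6 | 3·2 = 6
gcd(1,1,3) = 1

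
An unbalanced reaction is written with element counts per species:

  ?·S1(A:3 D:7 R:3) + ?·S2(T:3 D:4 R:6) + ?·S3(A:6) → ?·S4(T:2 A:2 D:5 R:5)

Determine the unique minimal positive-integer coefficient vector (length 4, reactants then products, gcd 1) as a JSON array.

T: 2·0+4·3+1·0 = 12 | 6·2 = 12
A: 2·3+4·0+1·6 = 12 | 6·2 = 12
D: 2·7+4·4+1·0 = 30 | 6·5 = 30
R: 2·3+4·6+1·0 = 30 | 6·5 = 30
gcd(2,4,1,6) = 1

Coefficients: [2, 4, 1, 6]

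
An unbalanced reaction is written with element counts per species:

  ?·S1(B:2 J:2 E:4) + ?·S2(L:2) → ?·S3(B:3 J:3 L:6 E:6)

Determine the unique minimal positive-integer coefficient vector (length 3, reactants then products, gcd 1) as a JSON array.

Coefficients: [3, 6, 2]

B: 3·2+6·0 = 6 | 2·3 = 6
J: 3·2+6·0 = 6 | 2·3 = 6
L: 3·0+6·2 = 12 | 2·6 = 12
E: 3·4+6·0 = 12 | 2·6 = 12
gcd(3,6,2) = 1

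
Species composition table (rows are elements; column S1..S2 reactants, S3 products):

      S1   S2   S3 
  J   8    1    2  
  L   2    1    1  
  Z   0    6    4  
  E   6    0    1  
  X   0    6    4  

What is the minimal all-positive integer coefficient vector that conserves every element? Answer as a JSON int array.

Coefficients: [1, 4, 6]

J: 1·8+4·1 = 12 | 6·2 = 12
L: 1·2+4·1 = 6 | 6·1 = 6
Z: 1·0+4·6 = 24 | 6·4 = 24
E: 1·6+4·0 = 6 | 6·1 = 6
X: 1·0+4·6 = 24 | 6·4 = 24
gcd(1,4,6) = 1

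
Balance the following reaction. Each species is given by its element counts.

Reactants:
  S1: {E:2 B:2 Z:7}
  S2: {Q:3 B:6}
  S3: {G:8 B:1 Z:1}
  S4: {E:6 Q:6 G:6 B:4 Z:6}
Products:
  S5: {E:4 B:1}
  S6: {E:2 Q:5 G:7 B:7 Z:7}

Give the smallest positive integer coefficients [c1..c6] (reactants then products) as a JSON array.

E: 3·2+4·0+3·0+3·6 = 24 | 3·4+6·2 = 24
Q: 3·0+4·3+3·0+3·6 = 30 | 3·0+6·5 = 30
G: 3·0+4·0+3·8+3·6 = 42 | 3·0+6·7 = 42
B: 3·2+4·6+3·1+3·4 = 45 | 3·1+6·7 = 45
Z: 3·7+4·0+3·1+3·6 = 42 | 3·0+6·7 = 42
gcd(3,4,3,3,3,6) = 1

Coefficients: [3, 4, 3, 3, 3, 6]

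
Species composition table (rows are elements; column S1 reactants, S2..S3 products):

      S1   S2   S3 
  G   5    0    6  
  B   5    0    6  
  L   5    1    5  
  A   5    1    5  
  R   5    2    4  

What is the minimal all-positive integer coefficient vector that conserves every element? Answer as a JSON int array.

Coefficients: [6, 5, 5]

G: 6·5 = 30 | 5·0+5·6 = 30
B: 6·5 = 30 | 5·0+5·6 = 30
L: 6·5 = 30 | 5·1+5·5 = 30
A: 6·5 = 30 | 5·1+5·5 = 30
R: 6·5 = 30 | 5·2+5·4 = 30
gcd(6,5,5) = 1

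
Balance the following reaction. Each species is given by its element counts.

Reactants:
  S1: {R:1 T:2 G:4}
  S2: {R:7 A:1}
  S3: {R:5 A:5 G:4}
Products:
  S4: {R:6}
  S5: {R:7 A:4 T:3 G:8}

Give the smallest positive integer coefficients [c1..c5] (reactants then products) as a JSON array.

R: 6·1+6·7+2·5 = 58 | 5·6+4·7 = 58
A: 6·0+6·1+2·5 = 16 | 5·0+4·4 = 16
T: 6·2+6·0+2·0 = 12 | 5·0+4·3 = 12
G: 6·4+6·0+2·4 = 32 | 5·0+4·8 = 32
gcd(6,6,2,5,4) = 1

Coefficients: [6, 6, 2, 5, 4]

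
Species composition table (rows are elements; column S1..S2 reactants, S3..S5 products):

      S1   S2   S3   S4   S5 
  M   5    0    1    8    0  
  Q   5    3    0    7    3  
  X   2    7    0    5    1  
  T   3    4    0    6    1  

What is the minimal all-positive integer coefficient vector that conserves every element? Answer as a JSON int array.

M: 6·5+1·0 = 30 | 6·1+3·8+4·0 = 30
Q: 6·5+1·3 = 33 | 6·0+3·7+4·3 = 33
X: 6·2+1·7 = 19 | 6·0+3·5+4·1 = 19
T: 6·3+1·4 = 22 | 6·0+3·6+4·1 = 22
gcd(6,1,6,3,4) = 1

Coefficients: [6, 1, 6, 3, 4]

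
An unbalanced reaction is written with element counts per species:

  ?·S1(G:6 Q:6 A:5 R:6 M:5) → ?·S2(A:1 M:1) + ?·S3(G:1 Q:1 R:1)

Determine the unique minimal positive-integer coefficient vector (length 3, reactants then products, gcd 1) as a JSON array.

G: 1·6 = 6 | 5·0+6·1 = 6
Q: 1·6 = 6 | 5·0+6·1 = 6
A: 1·5 = 5 | 5·1+6·0 = 5
R: 1·6 = 6 | 5·0+6·1 = 6
M: 1·5 = 5 | 5·1+6·0 = 5
gcd(1,5,6) = 1

Coefficients: [1, 5, 6]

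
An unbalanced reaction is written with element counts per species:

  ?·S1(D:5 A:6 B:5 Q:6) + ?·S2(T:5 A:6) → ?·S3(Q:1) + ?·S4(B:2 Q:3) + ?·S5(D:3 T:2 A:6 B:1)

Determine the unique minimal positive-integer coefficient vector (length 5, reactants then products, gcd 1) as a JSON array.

Coefficients: [3, 2, 3, 5, 5]

D: 3·5+2·0 = 15 | 3·0+5·0+5·3 = 15
T: 3·0+2·5 = 10 | 3·0+5·0+5·2 = 10
A: 3·6+2·6 = 30 | 3·0+5·0+5·6 = 30
B: 3·5+2·0 = 15 | 3·0+5·2+5·1 = 15
Q: 3·6+2·0 = 18 | 3·1+5·3+5·0 = 18
gcd(3,2,3,5,5) = 1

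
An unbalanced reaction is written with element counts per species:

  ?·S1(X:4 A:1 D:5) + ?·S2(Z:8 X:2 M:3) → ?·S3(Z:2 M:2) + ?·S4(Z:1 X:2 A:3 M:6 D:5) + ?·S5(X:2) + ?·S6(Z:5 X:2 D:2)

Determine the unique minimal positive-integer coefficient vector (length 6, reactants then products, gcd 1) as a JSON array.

Z: 3·0+4·8 = 32 | 3·2+1·1+4·0+5·5 = 32
X: 3·4+4·2 = 20 | 3·0+1·2+4·2+5·2 = 20
A: 3·1+4·0 = 3 | 3·0+1·3+4·0+5·0 = 3
M: 3·0+4·3 = 12 | 3·2+1·6+4·0+5·0 = 12
D: 3·5+4·0 = 15 | 3·0+1·5+4·0+5·2 = 15
gcd(3,4,3,1,4,5) = 1

Coefficients: [3, 4, 3, 1, 4, 5]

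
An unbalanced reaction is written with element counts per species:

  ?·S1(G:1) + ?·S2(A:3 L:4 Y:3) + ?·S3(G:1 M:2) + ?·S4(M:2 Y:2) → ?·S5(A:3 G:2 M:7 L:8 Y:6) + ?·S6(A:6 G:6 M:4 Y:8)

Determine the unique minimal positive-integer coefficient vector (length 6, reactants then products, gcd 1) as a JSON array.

Coefficients: [5, 4, 5, 4, 2, 1]

A: 5·0+4·3+5·0+4·0 = 12 | 2·3+1·6 = 12
G: 5·1+4·0+5·1+4·0 = 10 | 2·2+1·6 = 10
M: 5·0+4·0+5·2+4·2 = 18 | 2·7+1·4 = 18
L: 5·0+4·4+5·0+4·0 = 16 | 2·8+1·0 = 16
Y: 5·0+4·3+5·0+4·2 = 20 | 2·6+1·8 = 20
gcd(5,4,5,4,2,1) = 1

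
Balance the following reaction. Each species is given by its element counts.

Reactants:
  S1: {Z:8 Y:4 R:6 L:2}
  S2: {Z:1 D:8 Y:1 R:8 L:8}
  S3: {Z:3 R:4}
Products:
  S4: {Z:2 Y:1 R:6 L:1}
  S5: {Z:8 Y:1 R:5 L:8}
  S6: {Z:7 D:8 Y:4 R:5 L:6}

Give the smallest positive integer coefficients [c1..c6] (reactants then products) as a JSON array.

Z: 4·8+3·1+2·3 = 41 | 6·2+1·8+3·7 = 41
D: 4·0+3·8+2·0 = 24 | 6·0+1·0+3·8 = 24
Y: 4·4+3·1+2·0 = 19 | 6·1+1·1+3·4 = 19
R: 4·6+3·8+2·4 = 56 | 6·6+1·5+3·5 = 56
L: 4·2+3·8+2·0 = 32 | 6·1+1·8+3·6 = 32
gcd(4,3,2,6,1,3) = 1

Coefficients: [4, 3, 2, 6, 1, 3]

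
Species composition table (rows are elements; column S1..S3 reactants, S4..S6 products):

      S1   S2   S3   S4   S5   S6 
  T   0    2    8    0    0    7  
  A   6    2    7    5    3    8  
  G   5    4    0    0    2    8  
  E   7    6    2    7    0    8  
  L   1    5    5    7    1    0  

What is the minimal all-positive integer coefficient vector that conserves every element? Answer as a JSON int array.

T: 6·0+2·2+3·8 = 28 | 4·0+3·0+4·7 = 28
A: 6·6+2·2+3·7 = 61 | 4·5+3·3+4·8 = 61
G: 6·5+2·4+3·0 = 38 | 4·0+3·2+4·8 = 38
E: 6·7+2·6+3·2 = 60 | 4·7+3·0+4·8 = 60
L: 6·1+2·5+3·5 = 31 | 4·7+3·1+4·0 = 31
gcd(6,2,3,4,3,4) = 1

Coefficients: [6, 2, 3, 4, 3, 4]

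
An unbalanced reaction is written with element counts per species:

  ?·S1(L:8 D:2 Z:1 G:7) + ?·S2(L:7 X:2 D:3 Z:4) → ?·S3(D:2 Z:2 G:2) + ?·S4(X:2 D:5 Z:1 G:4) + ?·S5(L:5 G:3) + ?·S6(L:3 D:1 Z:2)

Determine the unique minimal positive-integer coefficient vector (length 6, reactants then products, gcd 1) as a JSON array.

Coefficients: [3, 1, 1, 1, 5, 2]

L: 3·8+1·7 = 31 | 1·0+1·0+5·5+2·3 = 31
X: 3·0+1·2 = 2 | 1·0+1·2+5·0+2·0 = 2
D: 3·2+1·3 = 9 | 1·2+1·5+5·0+2·1 = 9
Z: 3·1+1·4 = 7 | 1·2+1·1+5·0+2·2 = 7
G: 3·7+1·0 = 21 | 1·2+1·4+5·3+2·0 = 21
gcd(3,1,1,1,5,2) = 1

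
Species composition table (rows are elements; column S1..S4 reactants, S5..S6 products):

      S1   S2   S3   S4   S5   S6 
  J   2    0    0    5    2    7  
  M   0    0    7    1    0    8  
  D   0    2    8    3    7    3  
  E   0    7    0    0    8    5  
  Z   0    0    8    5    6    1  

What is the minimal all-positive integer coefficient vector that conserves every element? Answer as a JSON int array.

Coefficients: [3, 3, 1, 1, 2, 1]

J: 3·2+3·0+1·0+1·5 = 11 | 2·2+1·7 = 11
M: 3·0+3·0+1·7+1·1 = 8 | 2·0+1·8 = 8
D: 3·0+3·2+1·8+1·3 = 17 | 2·7+1·3 = 17
E: 3·0+3·7+1·0+1·0 = 21 | 2·8+1·5 = 21
Z: 3·0+3·0+1·8+1·5 = 13 | 2·6+1·1 = 13
gcd(3,3,1,1,2,1) = 1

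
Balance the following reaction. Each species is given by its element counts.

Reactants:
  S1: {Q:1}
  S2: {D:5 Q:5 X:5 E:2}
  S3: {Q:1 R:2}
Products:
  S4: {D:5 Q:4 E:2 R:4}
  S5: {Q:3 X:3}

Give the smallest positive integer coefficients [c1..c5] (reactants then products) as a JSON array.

D: 6·0+3·5+6·0 = 15 | 3·5+5·0 = 15
Q: 6·1+3·5+6·1 = 27 | 3·4+5·3 = 27
X: 6·0+3·5+6·0 = 15 | 3·0+5·3 = 15
E: 6·0+3·2+6·0 = 6 | 3·2+5·0 = 6
R: 6·0+3·0+6·2 = 12 | 3·4+5·0 = 12
gcd(6,3,6,3,5) = 1

Coefficients: [6, 3, 6, 3, 5]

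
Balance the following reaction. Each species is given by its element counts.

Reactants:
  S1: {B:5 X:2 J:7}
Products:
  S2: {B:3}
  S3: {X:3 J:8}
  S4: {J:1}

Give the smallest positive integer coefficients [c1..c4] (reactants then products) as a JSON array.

Coefficients: [3, 5, 2, 5]

B: 3·5 = 15 | 5·3+2·0+5·0 = 15
X: 3·2 = 6 | 5·0+2·3+5·0 = 6
J: 3·7 = 21 | 5·0+2·8+5·1 = 21
gcd(3,5,2,5) = 1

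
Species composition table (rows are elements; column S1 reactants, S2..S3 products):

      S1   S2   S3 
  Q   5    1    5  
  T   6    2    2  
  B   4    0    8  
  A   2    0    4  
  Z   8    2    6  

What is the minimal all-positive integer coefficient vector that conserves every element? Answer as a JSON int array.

Coefficients: [2, 5, 1]

Q: 2·5 = 10 | 5·1+1·5 = 10
T: 2·6 = 12 | 5·2+1·2 = 12
B: 2·4 = 8 | 5·0+1·8 = 8
A: 2·2 = 4 | 5·0+1·4 = 4
Z: 2·8 = 16 | 5·2+1·6 = 16
gcd(2,5,1) = 1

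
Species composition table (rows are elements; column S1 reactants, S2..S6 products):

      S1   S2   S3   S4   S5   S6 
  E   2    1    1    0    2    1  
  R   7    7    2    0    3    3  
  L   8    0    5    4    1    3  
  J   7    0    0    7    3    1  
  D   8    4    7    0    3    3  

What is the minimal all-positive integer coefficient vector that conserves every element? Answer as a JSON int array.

Coefficients: [6, 3, 3, 5, 1, 4]

E: 6·2 = 12 | 3·1+3·1+5·0+1·2+4·1 = 12
R: 6·7 = 42 | 3·7+3·2+5·0+1·3+4·3 = 42
L: 6·8 = 48 | 3·0+3·5+5·4+1·1+4·3 = 48
J: 6·7 = 42 | 3·0+3·0+5·7+1·3+4·1 = 42
D: 6·8 = 48 | 3·4+3·7+5·0+1·3+4·3 = 48
gcd(6,3,3,5,1,4) = 1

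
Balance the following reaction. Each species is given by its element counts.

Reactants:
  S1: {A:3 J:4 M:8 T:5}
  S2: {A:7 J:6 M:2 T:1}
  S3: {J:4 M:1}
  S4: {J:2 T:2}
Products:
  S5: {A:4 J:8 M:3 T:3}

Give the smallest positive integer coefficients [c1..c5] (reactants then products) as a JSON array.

Coefficients: [1, 3, 4, 5, 6]

A: 1·3+3·7+4·0+5·0 = 24 | 6·4 = 24
J: 1·4+3·6+4·4+5·2 = 48 | 6·8 = 48
M: 1·8+3·2+4·1+5·0 = 18 | 6·3 = 18
T: 1·5+3·1+4·0+5·2 = 18 | 6·3 = 18
gcd(1,3,4,5,6) = 1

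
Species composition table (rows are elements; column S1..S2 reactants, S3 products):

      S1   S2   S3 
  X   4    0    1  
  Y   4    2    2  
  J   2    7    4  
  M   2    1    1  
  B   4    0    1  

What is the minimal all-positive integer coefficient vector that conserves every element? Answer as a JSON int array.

X: 1·4+2·0 = 4 | 4·1 = 4
Y: 1·4+2·2 = 8 | 4·2 = 8
J: 1·2+2·7 = 16 | 4·4 = 16
M: 1·2+2·1 = 4 | 4·1 = 4
B: 1·4+2·0 = 4 | 4·1 = 4
gcd(1,2,4) = 1

Coefficients: [1, 2, 4]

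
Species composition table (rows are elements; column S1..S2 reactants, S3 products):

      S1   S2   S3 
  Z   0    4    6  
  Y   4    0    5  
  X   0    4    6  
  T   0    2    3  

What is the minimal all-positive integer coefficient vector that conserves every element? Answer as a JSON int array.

Coefficients: [5, 6, 4]

Z: 5·0+6·4 = 24 | 4·6 = 24
Y: 5·4+6·0 = 20 | 4·5 = 20
X: 5·0+6·4 = 24 | 4·6 = 24
T: 5·0+6·2 = 12 | 4·3 = 12
gcd(5,6,4) = 1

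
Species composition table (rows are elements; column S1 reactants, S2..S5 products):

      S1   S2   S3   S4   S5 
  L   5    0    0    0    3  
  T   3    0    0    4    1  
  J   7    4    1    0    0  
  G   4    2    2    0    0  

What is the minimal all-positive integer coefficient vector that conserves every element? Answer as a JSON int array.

Coefficients: [3, 5, 1, 1, 5]

L: 3·5 = 15 | 5·0+1·0+1·0+5·3 = 15
T: 3·3 = 9 | 5·0+1·0+1·4+5·1 = 9
J: 3·7 = 21 | 5·4+1·1+1·0+5·0 = 21
G: 3·4 = 12 | 5·2+1·2+1·0+5·0 = 12
gcd(3,5,1,1,5) = 1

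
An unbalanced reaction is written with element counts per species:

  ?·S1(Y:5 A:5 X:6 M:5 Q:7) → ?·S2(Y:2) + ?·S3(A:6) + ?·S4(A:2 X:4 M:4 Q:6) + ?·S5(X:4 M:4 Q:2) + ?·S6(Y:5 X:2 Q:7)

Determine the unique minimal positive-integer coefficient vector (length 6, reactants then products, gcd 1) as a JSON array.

Y: 4·5 = 20 | 5·2+3·0+1·0+4·0+2·5 = 20
A: 4·5 = 20 | 5·0+3·6+1·2+4·0+2·0 = 20
X: 4·6 = 24 | 5·0+3·0+1·4+4·4+2·2 = 24
M: 4·5 = 20 | 5·0+3·0+1·4+4·4+2·0 = 20
Q: 4·7 = 28 | 5·0+3·0+1·6+4·2+2·7 = 28
gcd(4,5,3,1,4,2) = 1

Coefficients: [4, 5, 3, 1, 4, 2]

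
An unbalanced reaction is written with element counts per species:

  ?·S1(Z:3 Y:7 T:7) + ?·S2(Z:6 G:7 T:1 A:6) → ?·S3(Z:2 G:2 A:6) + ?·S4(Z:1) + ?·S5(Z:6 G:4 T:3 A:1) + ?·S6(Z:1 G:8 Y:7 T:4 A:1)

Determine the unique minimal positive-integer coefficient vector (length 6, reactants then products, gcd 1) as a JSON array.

Z: 2·3+6·6 = 42 | 5·2+6·1+4·6+2·1 = 42
G: 2·0+6·7 = 42 | 5·2+6·0+4·4+2·8 = 42
Y: 2·7+6·0 = 14 | 5·0+6·0+4·0+2·7 = 14
T: 2·7+6·1 = 20 | 5·0+6·0+4·3+2·4 = 20
A: 2·0+6·6 = 36 | 5·6+6·0+4·1+2·1 = 36
gcd(2,6,5,6,4,2) = 1

Coefficients: [2, 6, 5, 6, 4, 2]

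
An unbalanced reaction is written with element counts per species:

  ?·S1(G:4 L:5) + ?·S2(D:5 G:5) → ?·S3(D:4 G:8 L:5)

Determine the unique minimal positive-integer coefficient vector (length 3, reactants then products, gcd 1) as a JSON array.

Coefficients: [5, 4, 5]

D: 5·0+4·5 = 20 | 5·4 = 20
G: 5·4+4·5 = 40 | 5·8 = 40
L: 5·5+4·0 = 25 | 5·5 = 25
gcd(5,4,5) = 1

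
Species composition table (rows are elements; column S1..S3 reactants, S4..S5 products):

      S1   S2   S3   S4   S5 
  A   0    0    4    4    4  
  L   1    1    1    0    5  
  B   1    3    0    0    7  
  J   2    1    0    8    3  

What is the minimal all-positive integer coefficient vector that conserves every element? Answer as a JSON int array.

Coefficients: [6, 5, 4, 1, 3]

A: 6·0+5·0+4·4 = 16 | 1·4+3·4 = 16
L: 6·1+5·1+4·1 = 15 | 1·0+3·5 = 15
B: 6·1+5·3+4·0 = 21 | 1·0+3·7 = 21
J: 6·2+5·1+4·0 = 17 | 1·8+3·3 = 17
gcd(6,5,4,1,3) = 1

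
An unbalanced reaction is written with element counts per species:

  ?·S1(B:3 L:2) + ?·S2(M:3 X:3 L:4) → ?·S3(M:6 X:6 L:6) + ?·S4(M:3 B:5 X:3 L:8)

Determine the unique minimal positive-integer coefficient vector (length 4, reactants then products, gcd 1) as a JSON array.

Coefficients: [5, 5, 1, 3]

M: 5·0+5·3 = 15 | 1·6+3·3 = 15
B: 5·3+5·0 = 15 | 1·0+3·5 = 15
X: 5·0+5·3 = 15 | 1·6+3·3 = 15
L: 5·2+5·4 = 30 | 1·6+3·8 = 30
gcd(5,5,1,3) = 1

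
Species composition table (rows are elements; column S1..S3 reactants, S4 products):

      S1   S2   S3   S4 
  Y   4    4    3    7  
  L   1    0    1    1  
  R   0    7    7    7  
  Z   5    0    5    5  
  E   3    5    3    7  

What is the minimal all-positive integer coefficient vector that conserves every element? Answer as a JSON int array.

Coefficients: [4, 4, 1, 5]

Y: 4·4+4·4+1·3 = 35 | 5·7 = 35
L: 4·1+4·0+1·1 = 5 | 5·1 = 5
R: 4·0+4·7+1·7 = 35 | 5·7 = 35
Z: 4·5+4·0+1·5 = 25 | 5·5 = 25
E: 4·3+4·5+1·3 = 35 | 5·7 = 35
gcd(4,4,1,5) = 1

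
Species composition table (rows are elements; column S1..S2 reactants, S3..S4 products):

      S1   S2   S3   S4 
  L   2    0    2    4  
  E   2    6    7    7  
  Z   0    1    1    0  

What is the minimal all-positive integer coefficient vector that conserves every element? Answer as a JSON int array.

Coefficients: [5, 3, 3, 1]

L: 5·2+3·0 = 10 | 3·2+1·4 = 10
E: 5·2+3·6 = 28 | 3·7+1·7 = 28
Z: 5·0+3·1 = 3 | 3·1+1·0 = 3
gcd(5,3,3,1) = 1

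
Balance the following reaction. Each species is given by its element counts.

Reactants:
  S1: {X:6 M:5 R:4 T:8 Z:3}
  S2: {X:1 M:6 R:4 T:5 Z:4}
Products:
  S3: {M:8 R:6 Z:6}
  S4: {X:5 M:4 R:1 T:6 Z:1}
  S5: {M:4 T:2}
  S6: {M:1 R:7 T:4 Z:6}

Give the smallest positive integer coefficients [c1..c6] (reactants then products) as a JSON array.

Coefficients: [4, 6, 1, 6, 5, 4]

X: 4·6+6·1 = 30 | 1·0+6·5+5·0+4·0 = 30
M: 4·5+6·6 = 56 | 1·8+6·4+5·4+4·1 = 56
R: 4·4+6·4 = 40 | 1·6+6·1+5·0+4·7 = 40
T: 4·8+6·5 = 62 | 1·0+6·6+5·2+4·4 = 62
Z: 4·3+6·4 = 36 | 1·6+6·1+5·0+4·6 = 36
gcd(4,6,1,6,5,4) = 1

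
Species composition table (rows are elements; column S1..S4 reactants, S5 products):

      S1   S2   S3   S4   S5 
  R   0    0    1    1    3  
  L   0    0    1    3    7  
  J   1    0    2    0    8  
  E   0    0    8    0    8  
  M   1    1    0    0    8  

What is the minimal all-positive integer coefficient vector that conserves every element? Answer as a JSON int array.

Coefficients: [6, 2, 1, 2, 1]

R: 6·0+2·0+1·1+2·1 = 3 | 1·3 = 3
L: 6·0+2·0+1·1+2·3 = 7 | 1·7 = 7
J: 6·1+2·0+1·2+2·0 = 8 | 1·8 = 8
E: 6·0+2·0+1·8+2·0 = 8 | 1·8 = 8
M: 6·1+2·1+1·0+2·0 = 8 | 1·8 = 8
gcd(6,2,1,2,1) = 1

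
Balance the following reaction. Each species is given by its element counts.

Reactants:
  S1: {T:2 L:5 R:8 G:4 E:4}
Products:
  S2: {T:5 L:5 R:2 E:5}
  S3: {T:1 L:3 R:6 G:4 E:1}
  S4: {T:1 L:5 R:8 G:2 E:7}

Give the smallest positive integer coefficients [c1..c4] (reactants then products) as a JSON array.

T: 6·2 = 12 | 1·5+5·1+2·1 = 12
L: 6·5 = 30 | 1·5+5·3+2·5 = 30
R: 6·8 = 48 | 1·2+5·6+2·8 = 48
G: 6·4 = 24 | 1·0+5·4+2·2 = 24
E: 6·4 = 24 | 1·5+5·1+2·7 = 24
gcd(6,1,5,2) = 1

Coefficients: [6, 1, 5, 2]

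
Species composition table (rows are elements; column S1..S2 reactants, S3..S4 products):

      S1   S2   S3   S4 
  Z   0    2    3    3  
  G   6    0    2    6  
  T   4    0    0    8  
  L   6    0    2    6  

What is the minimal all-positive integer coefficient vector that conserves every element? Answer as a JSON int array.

Coefficients: [2, 6, 3, 1]

Z: 2·0+6·2 = 12 | 3·3+1·3 = 12
G: 2·6+6·0 = 12 | 3·2+1·6 = 12
T: 2·4+6·0 = 8 | 3·0+1·8 = 8
L: 2·6+6·0 = 12 | 3·2+1·6 = 12
gcd(2,6,3,1) = 1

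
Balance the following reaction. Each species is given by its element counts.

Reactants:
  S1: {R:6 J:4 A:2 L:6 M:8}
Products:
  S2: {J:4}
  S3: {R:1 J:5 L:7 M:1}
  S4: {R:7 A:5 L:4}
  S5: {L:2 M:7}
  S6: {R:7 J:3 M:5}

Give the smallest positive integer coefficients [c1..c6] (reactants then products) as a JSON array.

Coefficients: [5, 1, 2, 2, 4, 2]

R: 5·6 = 30 | 1·0+2·1+2·7+4·0+2·7 = 30
J: 5·4 = 20 | 1·4+2·5+2·0+4·0+2·3 = 20
A: 5·2 = 10 | 1·0+2·0+2·5+4·0+2·0 = 10
L: 5·6 = 30 | 1·0+2·7+2·4+4·2+2·0 = 30
M: 5·8 = 40 | 1·0+2·1+2·0+4·7+2·5 = 40
gcd(5,1,2,2,4,2) = 1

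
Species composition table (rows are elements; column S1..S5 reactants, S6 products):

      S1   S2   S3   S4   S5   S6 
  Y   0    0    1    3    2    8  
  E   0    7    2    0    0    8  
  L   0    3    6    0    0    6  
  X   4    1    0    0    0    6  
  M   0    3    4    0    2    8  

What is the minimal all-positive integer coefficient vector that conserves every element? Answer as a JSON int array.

Y: 5·0+4·0+2·1+6·3+6·2 = 32 | 4·8 = 32
E: 5·0+4·7+2·2+6·0+6·0 = 32 | 4·8 = 32
L: 5·0+4·3+2·6+6·0+6·0 = 24 | 4·6 = 24
X: 5·4+4·1+2·0+6·0+6·0 = 24 | 4·6 = 24
M: 5·0+4·3+2·4+6·0+6·2 = 32 | 4·8 = 32
gcd(5,4,2,6,6,4) = 1

Coefficients: [5, 4, 2, 6, 6, 4]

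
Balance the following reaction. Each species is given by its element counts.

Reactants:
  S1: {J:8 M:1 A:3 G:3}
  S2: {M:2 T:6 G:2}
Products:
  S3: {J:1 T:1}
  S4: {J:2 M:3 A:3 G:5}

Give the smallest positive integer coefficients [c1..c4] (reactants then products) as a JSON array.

Coefficients: [1, 1, 6, 1]

J: 1·8+1·0 = 8 | 6·1+1·2 = 8
M: 1·1+1·2 = 3 | 6·0+1·3 = 3
T: 1·0+1·6 = 6 | 6·1+1·0 = 6
A: 1·3+1·0 = 3 | 6·0+1·3 = 3
G: 1·3+1·2 = 5 | 6·0+1·5 = 5
gcd(1,1,6,1) = 1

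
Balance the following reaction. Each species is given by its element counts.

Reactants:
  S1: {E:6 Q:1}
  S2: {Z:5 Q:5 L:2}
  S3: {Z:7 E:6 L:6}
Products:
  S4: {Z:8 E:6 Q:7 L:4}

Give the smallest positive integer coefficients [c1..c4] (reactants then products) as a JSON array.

Coefficients: [3, 5, 1, 4]

Z: 3·0+5·5+1·7 = 32 | 4·8 = 32
E: 3·6+5·0+1·6 = 24 | 4·6 = 24
Q: 3·1+5·5+1·0 = 28 | 4·7 = 28
L: 3·0+5·2+1·6 = 16 | 4·4 = 16
gcd(3,5,1,4) = 1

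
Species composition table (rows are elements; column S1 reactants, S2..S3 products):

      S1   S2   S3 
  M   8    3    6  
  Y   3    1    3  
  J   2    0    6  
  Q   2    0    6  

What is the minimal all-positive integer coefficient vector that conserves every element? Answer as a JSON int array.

M: 3·8 = 24 | 6·3+1·6 = 24
Y: 3·3 = 9 | 6·1+1·3 = 9
J: 3·2 = 6 | 6·0+1·6 = 6
Q: 3·2 = 6 | 6·0+1·6 = 6
gcd(3,6,1) = 1

Coefficients: [3, 6, 1]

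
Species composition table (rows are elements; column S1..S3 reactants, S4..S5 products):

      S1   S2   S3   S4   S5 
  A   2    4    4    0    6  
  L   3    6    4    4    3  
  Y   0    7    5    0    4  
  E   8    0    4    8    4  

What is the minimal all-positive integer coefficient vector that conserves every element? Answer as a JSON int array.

Coefficients: [5, 1, 1, 4, 3]

A: 5·2+1·4+1·4 = 18 | 4·0+3·6 = 18
L: 5·3+1·6+1·4 = 25 | 4·4+3·3 = 25
Y: 5·0+1·7+1·5 = 12 | 4·0+3·4 = 12
E: 5·8+1·0+1·4 = 44 | 4·8+3·4 = 44
gcd(5,1,1,4,3) = 1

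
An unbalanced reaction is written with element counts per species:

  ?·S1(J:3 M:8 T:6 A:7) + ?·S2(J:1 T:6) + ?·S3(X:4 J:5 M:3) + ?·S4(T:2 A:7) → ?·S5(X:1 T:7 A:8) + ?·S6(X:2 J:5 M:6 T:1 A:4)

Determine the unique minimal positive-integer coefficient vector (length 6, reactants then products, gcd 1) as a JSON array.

X: 3·0+1·0+4·4+5·0 = 16 | 4·1+6·2 = 16
J: 3·3+1·1+4·5+5·0 = 30 | 4·0+6·5 = 30
M: 3·8+1·0+4·3+5·0 = 36 | 4·0+6·6 = 36
T: 3·6+1·6+4·0+5·2 = 34 | 4·7+6·1 = 34
A: 3·7+1·0+4·0+5·7 = 56 | 4·8+6·4 = 56
gcd(3,1,4,5,4,6) = 1

Coefficients: [3, 1, 4, 5, 4, 6]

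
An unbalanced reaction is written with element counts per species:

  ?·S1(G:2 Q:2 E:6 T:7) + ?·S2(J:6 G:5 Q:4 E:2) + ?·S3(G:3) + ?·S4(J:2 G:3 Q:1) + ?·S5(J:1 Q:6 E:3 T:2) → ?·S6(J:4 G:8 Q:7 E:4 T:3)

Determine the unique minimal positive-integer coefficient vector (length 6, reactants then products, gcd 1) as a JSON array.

Coefficients: [1, 1, 6, 5, 4, 5]

J: 1·0+1·6+6·0+5·2+4·1 = 20 | 5·4 = 20
G: 1·2+1·5+6·3+5·3+4·0 = 40 | 5·8 = 40
Q: 1·2+1·4+6·0+5·1+4·6 = 35 | 5·7 = 35
E: 1·6+1·2+6·0+5·0+4·3 = 20 | 5·4 = 20
T: 1·7+1·0+6·0+5·0+4·2 = 15 | 5·3 = 15
gcd(1,1,6,5,4,5) = 1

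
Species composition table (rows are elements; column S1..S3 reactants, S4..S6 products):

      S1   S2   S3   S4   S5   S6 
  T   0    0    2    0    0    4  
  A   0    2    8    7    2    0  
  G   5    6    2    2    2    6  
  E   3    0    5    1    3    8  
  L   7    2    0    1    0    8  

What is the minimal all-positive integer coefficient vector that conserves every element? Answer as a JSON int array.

Coefficients: [4, 1, 6, 6, 4, 3]

T: 4·0+1·0+6·2 = 12 | 6·0+4·0+3·4 = 12
A: 4·0+1·2+6·8 = 50 | 6·7+4·2+3·0 = 50
G: 4·5+1·6+6·2 = 38 | 6·2+4·2+3·6 = 38
E: 4·3+1·0+6·5 = 42 | 6·1+4·3+3·8 = 42
L: 4·7+1·2+6·0 = 30 | 6·1+4·0+3·8 = 30
gcd(4,1,6,6,4,3) = 1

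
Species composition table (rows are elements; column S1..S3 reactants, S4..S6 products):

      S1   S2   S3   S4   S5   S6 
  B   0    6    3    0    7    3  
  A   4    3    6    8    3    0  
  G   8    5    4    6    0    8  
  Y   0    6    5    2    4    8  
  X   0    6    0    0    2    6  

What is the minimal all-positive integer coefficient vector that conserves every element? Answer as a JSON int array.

B: 1·0+6·6+6·3 = 54 | 5·0+6·7+4·3 = 54
A: 1·4+6·3+6·6 = 58 | 5·8+6·3+4·0 = 58
G: 1·8+6·5+6·4 = 62 | 5·6+6·0+4·8 = 62
Y: 1·0+6·6+6·5 = 66 | 5·2+6·4+4·8 = 66
X: 1·0+6·6+6·0 = 36 | 5·0+6·2+4·6 = 36
gcd(1,6,6,5,6,4) = 1

Coefficients: [1, 6, 6, 5, 6, 4]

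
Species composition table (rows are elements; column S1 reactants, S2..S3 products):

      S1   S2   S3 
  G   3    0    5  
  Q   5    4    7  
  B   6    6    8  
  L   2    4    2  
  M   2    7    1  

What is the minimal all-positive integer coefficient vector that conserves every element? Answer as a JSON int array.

Coefficients: [5, 1, 3]

G: 5·3 = 15 | 1·0+3·5 = 15
Q: 5·5 = 25 | 1·4+3·7 = 25
B: 5·6 = 30 | 1·6+3·8 = 30
L: 5·2 = 10 | 1·4+3·2 = 10
M: 5·2 = 10 | 1·7+3·1 = 10
gcd(5,1,3) = 1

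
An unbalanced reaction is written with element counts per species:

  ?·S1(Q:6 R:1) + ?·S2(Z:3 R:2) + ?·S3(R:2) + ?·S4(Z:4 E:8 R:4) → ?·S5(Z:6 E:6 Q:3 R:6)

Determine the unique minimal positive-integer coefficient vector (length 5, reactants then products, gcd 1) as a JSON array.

Coefficients: [2, 4, 1, 3, 4]

Z: 2·0+4·3+1·0+3·4 = 24 | 4·6 = 24
E: 2·0+4·0+1·0+3·8 = 24 | 4·6 = 24
Q: 2·6+4·0+1·0+3·0 = 12 | 4·3 = 12
R: 2·1+4·2+1·2+3·4 = 24 | 4·6 = 24
gcd(2,4,1,3,4) = 1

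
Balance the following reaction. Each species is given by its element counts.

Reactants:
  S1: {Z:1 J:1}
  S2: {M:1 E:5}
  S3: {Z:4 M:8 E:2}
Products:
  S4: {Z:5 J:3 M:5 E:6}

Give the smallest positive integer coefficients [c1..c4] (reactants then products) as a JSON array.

Z: 6·1+2·0+1·4 = 10 | 2·5 = 10
J: 6·1+2·0+1·0 = 6 | 2·3 = 6
M: 6·0+2·1+1·8 = 10 | 2·5 = 10
E: 6·0+2·5+1·2 = 12 | 2·6 = 12
gcd(6,2,1,2) = 1

Coefficients: [6, 2, 1, 2]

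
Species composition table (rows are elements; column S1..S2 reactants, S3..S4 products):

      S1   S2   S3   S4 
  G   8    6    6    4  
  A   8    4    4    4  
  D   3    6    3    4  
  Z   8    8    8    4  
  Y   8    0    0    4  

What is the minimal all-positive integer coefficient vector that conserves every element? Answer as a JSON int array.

G: 3·8+5·6 = 54 | 5·6+6·4 = 54
A: 3·8+5·4 = 44 | 5·4+6·4 = 44
D: 3·3+5·6 = 39 | 5·3+6·4 = 39
Z: 3·8+5·8 = 64 | 5·8+6·4 = 64
Y: 3·8+5·0 = 24 | 5·0+6·4 = 24
gcd(3,5,5,6) = 1

Coefficients: [3, 5, 5, 6]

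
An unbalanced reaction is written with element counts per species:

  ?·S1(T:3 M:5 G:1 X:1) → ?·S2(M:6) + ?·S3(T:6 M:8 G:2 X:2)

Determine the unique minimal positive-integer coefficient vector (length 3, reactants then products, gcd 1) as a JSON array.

Coefficients: [6, 1, 3]

T: 6·3 = 18 | 1·0+3·6 = 18
M: 6·5 = 30 | 1·6+3·8 = 30
G: 6·1 = 6 | 1·0+3·2 = 6
X: 6·1 = 6 | 1·0+3·2 = 6
gcd(6,1,3) = 1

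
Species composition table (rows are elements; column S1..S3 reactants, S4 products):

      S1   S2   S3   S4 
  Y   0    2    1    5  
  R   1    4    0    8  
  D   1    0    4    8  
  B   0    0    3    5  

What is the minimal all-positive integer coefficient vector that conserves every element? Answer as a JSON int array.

Y: 4·0+5·2+5·1 = 15 | 3·5 = 15
R: 4·1+5·4+5·0 = 24 | 3·8 = 24
D: 4·1+5·0+5·4 = 24 | 3·8 = 24
B: 4·0+5·0+5·3 = 15 | 3·5 = 15
gcd(4,5,5,3) = 1

Coefficients: [4, 5, 5, 3]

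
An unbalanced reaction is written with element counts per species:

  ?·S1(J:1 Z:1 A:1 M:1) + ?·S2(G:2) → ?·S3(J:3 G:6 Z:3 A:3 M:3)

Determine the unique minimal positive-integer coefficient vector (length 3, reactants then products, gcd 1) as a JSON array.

J: 3·1+3·0 = 3 | 1·3 = 3
G: 3·0+3·2 = 6 | 1·6 = 6
Z: 3·1+3·0 = 3 | 1·3 = 3
A: 3·1+3·0 = 3 | 1·3 = 3
M: 3·1+3·0 = 3 | 1·3 = 3
gcd(3,3,1) = 1

Coefficients: [3, 3, 1]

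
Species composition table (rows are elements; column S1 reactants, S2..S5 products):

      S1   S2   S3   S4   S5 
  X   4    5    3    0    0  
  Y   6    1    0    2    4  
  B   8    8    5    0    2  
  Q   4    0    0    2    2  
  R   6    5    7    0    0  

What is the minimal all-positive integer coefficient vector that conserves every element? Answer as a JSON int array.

X: 4·4 = 16 | 2·5+2·3+5·0+3·0 = 16
Y: 4·6 = 24 | 2·1+2·0+5·2+3·4 = 24
B: 4·8 = 32 | 2·8+2·5+5·0+3·2 = 32
Q: 4·4 = 16 | 2·0+2·0+5·2+3·2 = 16
R: 4·6 = 24 | 2·5+2·7+5·0+3·0 = 24
gcd(4,2,2,5,3) = 1

Coefficients: [4, 2, 2, 5, 3]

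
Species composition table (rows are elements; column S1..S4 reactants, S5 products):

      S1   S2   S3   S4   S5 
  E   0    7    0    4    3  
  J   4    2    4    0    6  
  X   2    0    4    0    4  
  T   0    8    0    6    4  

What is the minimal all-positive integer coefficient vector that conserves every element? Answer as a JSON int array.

Coefficients: [4, 1, 3, 2, 5]

E: 4·0+1·7+3·0+2·4 = 15 | 5·3 = 15
J: 4·4+1·2+3·4+2·0 = 30 | 5·6 = 30
X: 4·2+1·0+3·4+2·0 = 20 | 5·4 = 20
T: 4·0+1·8+3·0+2·6 = 20 | 5·4 = 20
gcd(4,1,3,2,5) = 1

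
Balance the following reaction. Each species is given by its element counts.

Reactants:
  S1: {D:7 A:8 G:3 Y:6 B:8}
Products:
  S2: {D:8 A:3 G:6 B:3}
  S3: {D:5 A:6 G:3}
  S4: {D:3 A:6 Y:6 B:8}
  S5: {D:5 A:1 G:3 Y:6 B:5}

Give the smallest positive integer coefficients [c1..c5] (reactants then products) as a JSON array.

Coefficients: [5, 1, 2, 4, 1]

D: 5·7 = 35 | 1·8+2·5+4·3+1·5 = 35
A: 5·8 = 40 | 1·3+2·6+4·6+1·1 = 40
G: 5·3 = 15 | 1·6+2·3+4·0+1·3 = 15
Y: 5·6 = 30 | 1·0+2·0+4·6+1·6 = 30
B: 5·8 = 40 | 1·3+2·0+4·8+1·5 = 40
gcd(5,1,2,4,1) = 1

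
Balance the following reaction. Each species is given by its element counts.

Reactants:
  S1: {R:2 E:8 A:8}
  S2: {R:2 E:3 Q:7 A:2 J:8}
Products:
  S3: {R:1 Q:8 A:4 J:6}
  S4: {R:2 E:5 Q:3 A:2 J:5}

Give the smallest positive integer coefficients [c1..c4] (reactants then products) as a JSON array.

Coefficients: [1, 4, 2, 4]

R: 1·2+4·2 = 10 | 2·1+4·2 = 10
E: 1·8+4·3 = 20 | 2·0+4·5 = 20
Q: 1·0+4·7 = 28 | 2·8+4·3 = 28
A: 1·8+4·2 = 16 | 2·4+4·2 = 16
J: 1·0+4·8 = 32 | 2·6+4·5 = 32
gcd(1,4,2,4) = 1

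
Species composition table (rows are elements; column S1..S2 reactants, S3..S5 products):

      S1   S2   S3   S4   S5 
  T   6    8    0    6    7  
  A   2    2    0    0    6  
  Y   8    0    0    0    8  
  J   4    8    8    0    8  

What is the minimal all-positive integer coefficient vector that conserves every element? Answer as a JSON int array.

T: 2·6+4·8 = 44 | 3·0+5·6+2·7 = 44
A: 2·2+4·2 = 12 | 3·0+5·0+2·6 = 12
Y: 2·8+4·0 = 16 | 3·0+5·0+2·8 = 16
J: 2·4+4·8 = 40 | 3·8+5·0+2·8 = 40
gcd(2,4,3,5,2) = 1

Coefficients: [2, 4, 3, 5, 2]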